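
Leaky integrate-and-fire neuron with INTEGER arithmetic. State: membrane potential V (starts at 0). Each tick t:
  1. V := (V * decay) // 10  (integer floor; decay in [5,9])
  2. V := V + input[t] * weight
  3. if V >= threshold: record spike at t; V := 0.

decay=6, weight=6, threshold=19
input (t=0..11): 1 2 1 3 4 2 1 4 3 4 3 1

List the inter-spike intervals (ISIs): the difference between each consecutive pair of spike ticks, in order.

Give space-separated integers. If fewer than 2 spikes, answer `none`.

Answer: 1 3 2

Derivation:
t=0: input=1 -> V=6
t=1: input=2 -> V=15
t=2: input=1 -> V=15
t=3: input=3 -> V=0 FIRE
t=4: input=4 -> V=0 FIRE
t=5: input=2 -> V=12
t=6: input=1 -> V=13
t=7: input=4 -> V=0 FIRE
t=8: input=3 -> V=18
t=9: input=4 -> V=0 FIRE
t=10: input=3 -> V=18
t=11: input=1 -> V=16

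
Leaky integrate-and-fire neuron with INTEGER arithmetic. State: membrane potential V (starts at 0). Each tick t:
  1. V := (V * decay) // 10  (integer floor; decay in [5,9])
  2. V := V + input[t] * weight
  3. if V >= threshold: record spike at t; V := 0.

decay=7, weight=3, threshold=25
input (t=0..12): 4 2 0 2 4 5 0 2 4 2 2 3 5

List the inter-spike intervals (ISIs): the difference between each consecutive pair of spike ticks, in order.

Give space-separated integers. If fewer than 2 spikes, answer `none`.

t=0: input=4 -> V=12
t=1: input=2 -> V=14
t=2: input=0 -> V=9
t=3: input=2 -> V=12
t=4: input=4 -> V=20
t=5: input=5 -> V=0 FIRE
t=6: input=0 -> V=0
t=7: input=2 -> V=6
t=8: input=4 -> V=16
t=9: input=2 -> V=17
t=10: input=2 -> V=17
t=11: input=3 -> V=20
t=12: input=5 -> V=0 FIRE

Answer: 7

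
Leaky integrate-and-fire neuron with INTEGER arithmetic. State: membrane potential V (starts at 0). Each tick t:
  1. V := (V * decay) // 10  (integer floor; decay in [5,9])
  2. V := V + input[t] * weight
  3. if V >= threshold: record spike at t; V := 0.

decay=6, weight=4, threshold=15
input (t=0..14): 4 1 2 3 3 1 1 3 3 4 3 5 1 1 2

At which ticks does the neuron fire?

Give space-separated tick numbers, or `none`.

Answer: 0 3 7 9 11

Derivation:
t=0: input=4 -> V=0 FIRE
t=1: input=1 -> V=4
t=2: input=2 -> V=10
t=3: input=3 -> V=0 FIRE
t=4: input=3 -> V=12
t=5: input=1 -> V=11
t=6: input=1 -> V=10
t=7: input=3 -> V=0 FIRE
t=8: input=3 -> V=12
t=9: input=4 -> V=0 FIRE
t=10: input=3 -> V=12
t=11: input=5 -> V=0 FIRE
t=12: input=1 -> V=4
t=13: input=1 -> V=6
t=14: input=2 -> V=11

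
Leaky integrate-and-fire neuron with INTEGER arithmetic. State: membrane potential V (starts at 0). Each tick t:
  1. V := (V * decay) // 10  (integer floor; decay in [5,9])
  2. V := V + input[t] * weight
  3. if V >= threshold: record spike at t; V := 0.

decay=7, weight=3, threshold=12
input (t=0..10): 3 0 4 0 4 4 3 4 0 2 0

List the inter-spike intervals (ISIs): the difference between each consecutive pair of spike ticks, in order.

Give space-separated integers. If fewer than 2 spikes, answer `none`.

t=0: input=3 -> V=9
t=1: input=0 -> V=6
t=2: input=4 -> V=0 FIRE
t=3: input=0 -> V=0
t=4: input=4 -> V=0 FIRE
t=5: input=4 -> V=0 FIRE
t=6: input=3 -> V=9
t=7: input=4 -> V=0 FIRE
t=8: input=0 -> V=0
t=9: input=2 -> V=6
t=10: input=0 -> V=4

Answer: 2 1 2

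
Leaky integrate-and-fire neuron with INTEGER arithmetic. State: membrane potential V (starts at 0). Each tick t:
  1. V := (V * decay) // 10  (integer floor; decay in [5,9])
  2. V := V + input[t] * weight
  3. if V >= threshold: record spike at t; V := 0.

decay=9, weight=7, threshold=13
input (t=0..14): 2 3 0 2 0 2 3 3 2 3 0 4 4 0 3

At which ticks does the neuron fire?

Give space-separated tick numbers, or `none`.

t=0: input=2 -> V=0 FIRE
t=1: input=3 -> V=0 FIRE
t=2: input=0 -> V=0
t=3: input=2 -> V=0 FIRE
t=4: input=0 -> V=0
t=5: input=2 -> V=0 FIRE
t=6: input=3 -> V=0 FIRE
t=7: input=3 -> V=0 FIRE
t=8: input=2 -> V=0 FIRE
t=9: input=3 -> V=0 FIRE
t=10: input=0 -> V=0
t=11: input=4 -> V=0 FIRE
t=12: input=4 -> V=0 FIRE
t=13: input=0 -> V=0
t=14: input=3 -> V=0 FIRE

Answer: 0 1 3 5 6 7 8 9 11 12 14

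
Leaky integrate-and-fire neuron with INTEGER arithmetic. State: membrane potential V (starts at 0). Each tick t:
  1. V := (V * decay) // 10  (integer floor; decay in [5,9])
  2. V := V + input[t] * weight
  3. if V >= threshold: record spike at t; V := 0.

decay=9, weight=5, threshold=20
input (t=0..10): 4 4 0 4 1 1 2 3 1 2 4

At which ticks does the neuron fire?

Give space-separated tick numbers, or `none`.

Answer: 0 1 3 7 10

Derivation:
t=0: input=4 -> V=0 FIRE
t=1: input=4 -> V=0 FIRE
t=2: input=0 -> V=0
t=3: input=4 -> V=0 FIRE
t=4: input=1 -> V=5
t=5: input=1 -> V=9
t=6: input=2 -> V=18
t=7: input=3 -> V=0 FIRE
t=8: input=1 -> V=5
t=9: input=2 -> V=14
t=10: input=4 -> V=0 FIRE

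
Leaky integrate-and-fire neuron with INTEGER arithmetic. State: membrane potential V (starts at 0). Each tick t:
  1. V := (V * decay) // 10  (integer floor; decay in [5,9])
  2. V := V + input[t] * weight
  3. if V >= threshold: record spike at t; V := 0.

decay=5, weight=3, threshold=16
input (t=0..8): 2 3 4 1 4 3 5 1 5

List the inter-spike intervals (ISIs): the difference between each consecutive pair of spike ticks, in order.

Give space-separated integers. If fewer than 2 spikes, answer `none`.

t=0: input=2 -> V=6
t=1: input=3 -> V=12
t=2: input=4 -> V=0 FIRE
t=3: input=1 -> V=3
t=4: input=4 -> V=13
t=5: input=3 -> V=15
t=6: input=5 -> V=0 FIRE
t=7: input=1 -> V=3
t=8: input=5 -> V=0 FIRE

Answer: 4 2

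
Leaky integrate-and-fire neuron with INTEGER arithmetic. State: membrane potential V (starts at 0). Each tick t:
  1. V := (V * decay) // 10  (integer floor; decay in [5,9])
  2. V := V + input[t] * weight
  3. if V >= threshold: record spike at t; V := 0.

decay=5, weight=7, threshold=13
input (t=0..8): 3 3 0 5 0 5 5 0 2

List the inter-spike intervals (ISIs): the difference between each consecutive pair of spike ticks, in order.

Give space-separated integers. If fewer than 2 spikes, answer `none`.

t=0: input=3 -> V=0 FIRE
t=1: input=3 -> V=0 FIRE
t=2: input=0 -> V=0
t=3: input=5 -> V=0 FIRE
t=4: input=0 -> V=0
t=5: input=5 -> V=0 FIRE
t=6: input=5 -> V=0 FIRE
t=7: input=0 -> V=0
t=8: input=2 -> V=0 FIRE

Answer: 1 2 2 1 2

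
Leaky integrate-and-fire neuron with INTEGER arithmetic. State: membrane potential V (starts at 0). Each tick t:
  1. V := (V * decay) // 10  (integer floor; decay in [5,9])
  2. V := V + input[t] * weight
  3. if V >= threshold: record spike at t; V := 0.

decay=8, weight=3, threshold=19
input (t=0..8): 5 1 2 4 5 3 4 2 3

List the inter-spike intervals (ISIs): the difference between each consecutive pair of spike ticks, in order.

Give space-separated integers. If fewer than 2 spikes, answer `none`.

Answer: 2 3

Derivation:
t=0: input=5 -> V=15
t=1: input=1 -> V=15
t=2: input=2 -> V=18
t=3: input=4 -> V=0 FIRE
t=4: input=5 -> V=15
t=5: input=3 -> V=0 FIRE
t=6: input=4 -> V=12
t=7: input=2 -> V=15
t=8: input=3 -> V=0 FIRE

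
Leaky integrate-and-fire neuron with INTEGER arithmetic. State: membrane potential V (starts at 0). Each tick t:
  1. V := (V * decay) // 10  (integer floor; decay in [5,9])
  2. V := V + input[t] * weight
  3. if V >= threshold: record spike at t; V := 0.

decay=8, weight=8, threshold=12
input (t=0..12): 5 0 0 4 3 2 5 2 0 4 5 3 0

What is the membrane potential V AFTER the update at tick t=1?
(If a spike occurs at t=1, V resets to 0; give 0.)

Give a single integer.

t=0: input=5 -> V=0 FIRE
t=1: input=0 -> V=0
t=2: input=0 -> V=0
t=3: input=4 -> V=0 FIRE
t=4: input=3 -> V=0 FIRE
t=5: input=2 -> V=0 FIRE
t=6: input=5 -> V=0 FIRE
t=7: input=2 -> V=0 FIRE
t=8: input=0 -> V=0
t=9: input=4 -> V=0 FIRE
t=10: input=5 -> V=0 FIRE
t=11: input=3 -> V=0 FIRE
t=12: input=0 -> V=0

Answer: 0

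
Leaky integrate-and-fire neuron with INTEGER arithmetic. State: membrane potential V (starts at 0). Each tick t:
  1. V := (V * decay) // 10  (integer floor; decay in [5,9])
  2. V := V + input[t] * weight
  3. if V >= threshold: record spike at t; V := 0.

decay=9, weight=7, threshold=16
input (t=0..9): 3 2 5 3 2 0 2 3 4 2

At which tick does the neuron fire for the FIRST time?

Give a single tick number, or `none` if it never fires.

t=0: input=3 -> V=0 FIRE
t=1: input=2 -> V=14
t=2: input=5 -> V=0 FIRE
t=3: input=3 -> V=0 FIRE
t=4: input=2 -> V=14
t=5: input=0 -> V=12
t=6: input=2 -> V=0 FIRE
t=7: input=3 -> V=0 FIRE
t=8: input=4 -> V=0 FIRE
t=9: input=2 -> V=14

Answer: 0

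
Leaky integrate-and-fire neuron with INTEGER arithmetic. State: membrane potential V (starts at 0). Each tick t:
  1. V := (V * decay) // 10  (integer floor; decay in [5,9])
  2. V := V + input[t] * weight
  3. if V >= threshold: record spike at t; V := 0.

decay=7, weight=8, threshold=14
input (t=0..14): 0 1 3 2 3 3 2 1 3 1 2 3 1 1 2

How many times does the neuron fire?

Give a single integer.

Answer: 9

Derivation:
t=0: input=0 -> V=0
t=1: input=1 -> V=8
t=2: input=3 -> V=0 FIRE
t=3: input=2 -> V=0 FIRE
t=4: input=3 -> V=0 FIRE
t=5: input=3 -> V=0 FIRE
t=6: input=2 -> V=0 FIRE
t=7: input=1 -> V=8
t=8: input=3 -> V=0 FIRE
t=9: input=1 -> V=8
t=10: input=2 -> V=0 FIRE
t=11: input=3 -> V=0 FIRE
t=12: input=1 -> V=8
t=13: input=1 -> V=13
t=14: input=2 -> V=0 FIRE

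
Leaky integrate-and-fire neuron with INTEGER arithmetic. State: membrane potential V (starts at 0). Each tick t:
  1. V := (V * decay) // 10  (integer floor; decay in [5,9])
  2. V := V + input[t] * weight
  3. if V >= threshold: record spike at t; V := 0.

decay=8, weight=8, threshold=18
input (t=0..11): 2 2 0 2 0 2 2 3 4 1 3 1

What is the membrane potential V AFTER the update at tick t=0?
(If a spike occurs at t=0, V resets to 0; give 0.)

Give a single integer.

Answer: 16

Derivation:
t=0: input=2 -> V=16
t=1: input=2 -> V=0 FIRE
t=2: input=0 -> V=0
t=3: input=2 -> V=16
t=4: input=0 -> V=12
t=5: input=2 -> V=0 FIRE
t=6: input=2 -> V=16
t=7: input=3 -> V=0 FIRE
t=8: input=4 -> V=0 FIRE
t=9: input=1 -> V=8
t=10: input=3 -> V=0 FIRE
t=11: input=1 -> V=8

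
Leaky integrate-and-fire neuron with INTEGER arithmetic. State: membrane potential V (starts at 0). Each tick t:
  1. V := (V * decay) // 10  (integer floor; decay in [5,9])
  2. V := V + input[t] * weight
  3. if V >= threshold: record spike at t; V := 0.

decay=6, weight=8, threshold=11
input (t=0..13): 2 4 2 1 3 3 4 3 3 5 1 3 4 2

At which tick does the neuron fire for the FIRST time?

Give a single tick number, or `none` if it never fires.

Answer: 0

Derivation:
t=0: input=2 -> V=0 FIRE
t=1: input=4 -> V=0 FIRE
t=2: input=2 -> V=0 FIRE
t=3: input=1 -> V=8
t=4: input=3 -> V=0 FIRE
t=5: input=3 -> V=0 FIRE
t=6: input=4 -> V=0 FIRE
t=7: input=3 -> V=0 FIRE
t=8: input=3 -> V=0 FIRE
t=9: input=5 -> V=0 FIRE
t=10: input=1 -> V=8
t=11: input=3 -> V=0 FIRE
t=12: input=4 -> V=0 FIRE
t=13: input=2 -> V=0 FIRE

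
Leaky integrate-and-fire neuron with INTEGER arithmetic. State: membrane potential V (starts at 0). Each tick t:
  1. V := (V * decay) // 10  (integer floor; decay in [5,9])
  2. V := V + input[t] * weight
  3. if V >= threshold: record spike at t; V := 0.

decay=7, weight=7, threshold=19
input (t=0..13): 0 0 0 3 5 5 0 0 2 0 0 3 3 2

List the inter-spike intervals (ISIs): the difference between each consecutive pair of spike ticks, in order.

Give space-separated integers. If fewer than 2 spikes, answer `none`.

t=0: input=0 -> V=0
t=1: input=0 -> V=0
t=2: input=0 -> V=0
t=3: input=3 -> V=0 FIRE
t=4: input=5 -> V=0 FIRE
t=5: input=5 -> V=0 FIRE
t=6: input=0 -> V=0
t=7: input=0 -> V=0
t=8: input=2 -> V=14
t=9: input=0 -> V=9
t=10: input=0 -> V=6
t=11: input=3 -> V=0 FIRE
t=12: input=3 -> V=0 FIRE
t=13: input=2 -> V=14

Answer: 1 1 6 1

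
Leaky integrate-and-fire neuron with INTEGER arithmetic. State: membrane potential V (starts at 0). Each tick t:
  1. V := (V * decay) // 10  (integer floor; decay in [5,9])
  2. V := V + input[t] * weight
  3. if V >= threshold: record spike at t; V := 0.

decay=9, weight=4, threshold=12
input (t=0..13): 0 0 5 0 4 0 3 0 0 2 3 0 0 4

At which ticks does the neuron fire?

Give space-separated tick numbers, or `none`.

t=0: input=0 -> V=0
t=1: input=0 -> V=0
t=2: input=5 -> V=0 FIRE
t=3: input=0 -> V=0
t=4: input=4 -> V=0 FIRE
t=5: input=0 -> V=0
t=6: input=3 -> V=0 FIRE
t=7: input=0 -> V=0
t=8: input=0 -> V=0
t=9: input=2 -> V=8
t=10: input=3 -> V=0 FIRE
t=11: input=0 -> V=0
t=12: input=0 -> V=0
t=13: input=4 -> V=0 FIRE

Answer: 2 4 6 10 13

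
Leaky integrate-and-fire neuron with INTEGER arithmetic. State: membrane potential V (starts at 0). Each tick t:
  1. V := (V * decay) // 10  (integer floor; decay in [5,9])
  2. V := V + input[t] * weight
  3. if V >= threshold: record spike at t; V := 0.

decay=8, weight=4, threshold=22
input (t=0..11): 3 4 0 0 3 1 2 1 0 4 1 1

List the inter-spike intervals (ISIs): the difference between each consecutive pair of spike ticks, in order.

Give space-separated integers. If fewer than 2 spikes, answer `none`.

t=0: input=3 -> V=12
t=1: input=4 -> V=0 FIRE
t=2: input=0 -> V=0
t=3: input=0 -> V=0
t=4: input=3 -> V=12
t=5: input=1 -> V=13
t=6: input=2 -> V=18
t=7: input=1 -> V=18
t=8: input=0 -> V=14
t=9: input=4 -> V=0 FIRE
t=10: input=1 -> V=4
t=11: input=1 -> V=7

Answer: 8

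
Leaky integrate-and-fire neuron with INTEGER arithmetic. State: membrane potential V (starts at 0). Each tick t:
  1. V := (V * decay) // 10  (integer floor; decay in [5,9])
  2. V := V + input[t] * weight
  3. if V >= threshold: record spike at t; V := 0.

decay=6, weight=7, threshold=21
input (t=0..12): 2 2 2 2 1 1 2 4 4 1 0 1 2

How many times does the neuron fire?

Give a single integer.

Answer: 4

Derivation:
t=0: input=2 -> V=14
t=1: input=2 -> V=0 FIRE
t=2: input=2 -> V=14
t=3: input=2 -> V=0 FIRE
t=4: input=1 -> V=7
t=5: input=1 -> V=11
t=6: input=2 -> V=20
t=7: input=4 -> V=0 FIRE
t=8: input=4 -> V=0 FIRE
t=9: input=1 -> V=7
t=10: input=0 -> V=4
t=11: input=1 -> V=9
t=12: input=2 -> V=19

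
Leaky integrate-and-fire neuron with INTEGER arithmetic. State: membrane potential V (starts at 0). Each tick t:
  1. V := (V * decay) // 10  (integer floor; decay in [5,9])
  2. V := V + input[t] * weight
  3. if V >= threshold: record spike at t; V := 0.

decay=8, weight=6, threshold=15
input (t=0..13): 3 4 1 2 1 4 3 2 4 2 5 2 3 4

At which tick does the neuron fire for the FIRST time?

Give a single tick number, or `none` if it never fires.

Answer: 0

Derivation:
t=0: input=3 -> V=0 FIRE
t=1: input=4 -> V=0 FIRE
t=2: input=1 -> V=6
t=3: input=2 -> V=0 FIRE
t=4: input=1 -> V=6
t=5: input=4 -> V=0 FIRE
t=6: input=3 -> V=0 FIRE
t=7: input=2 -> V=12
t=8: input=4 -> V=0 FIRE
t=9: input=2 -> V=12
t=10: input=5 -> V=0 FIRE
t=11: input=2 -> V=12
t=12: input=3 -> V=0 FIRE
t=13: input=4 -> V=0 FIRE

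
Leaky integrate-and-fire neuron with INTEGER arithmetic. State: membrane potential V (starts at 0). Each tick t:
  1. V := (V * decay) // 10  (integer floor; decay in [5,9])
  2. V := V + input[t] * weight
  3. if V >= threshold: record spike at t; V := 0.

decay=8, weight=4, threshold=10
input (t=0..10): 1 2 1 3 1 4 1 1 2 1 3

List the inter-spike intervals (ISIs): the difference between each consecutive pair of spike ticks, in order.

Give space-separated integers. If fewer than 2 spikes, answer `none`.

t=0: input=1 -> V=4
t=1: input=2 -> V=0 FIRE
t=2: input=1 -> V=4
t=3: input=3 -> V=0 FIRE
t=4: input=1 -> V=4
t=5: input=4 -> V=0 FIRE
t=6: input=1 -> V=4
t=7: input=1 -> V=7
t=8: input=2 -> V=0 FIRE
t=9: input=1 -> V=4
t=10: input=3 -> V=0 FIRE

Answer: 2 2 3 2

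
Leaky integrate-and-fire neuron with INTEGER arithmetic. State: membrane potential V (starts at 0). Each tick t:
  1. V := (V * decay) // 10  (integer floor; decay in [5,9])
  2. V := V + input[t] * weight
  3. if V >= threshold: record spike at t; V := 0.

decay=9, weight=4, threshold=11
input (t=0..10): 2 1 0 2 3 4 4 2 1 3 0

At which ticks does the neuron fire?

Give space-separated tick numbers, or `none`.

Answer: 1 4 5 6 8 9

Derivation:
t=0: input=2 -> V=8
t=1: input=1 -> V=0 FIRE
t=2: input=0 -> V=0
t=3: input=2 -> V=8
t=4: input=3 -> V=0 FIRE
t=5: input=4 -> V=0 FIRE
t=6: input=4 -> V=0 FIRE
t=7: input=2 -> V=8
t=8: input=1 -> V=0 FIRE
t=9: input=3 -> V=0 FIRE
t=10: input=0 -> V=0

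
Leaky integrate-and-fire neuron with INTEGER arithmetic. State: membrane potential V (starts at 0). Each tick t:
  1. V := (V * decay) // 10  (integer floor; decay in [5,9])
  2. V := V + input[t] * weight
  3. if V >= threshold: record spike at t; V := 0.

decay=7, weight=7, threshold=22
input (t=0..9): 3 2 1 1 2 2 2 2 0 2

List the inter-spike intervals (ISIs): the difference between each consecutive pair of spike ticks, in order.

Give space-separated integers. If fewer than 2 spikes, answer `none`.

Answer: 4 2

Derivation:
t=0: input=3 -> V=21
t=1: input=2 -> V=0 FIRE
t=2: input=1 -> V=7
t=3: input=1 -> V=11
t=4: input=2 -> V=21
t=5: input=2 -> V=0 FIRE
t=6: input=2 -> V=14
t=7: input=2 -> V=0 FIRE
t=8: input=0 -> V=0
t=9: input=2 -> V=14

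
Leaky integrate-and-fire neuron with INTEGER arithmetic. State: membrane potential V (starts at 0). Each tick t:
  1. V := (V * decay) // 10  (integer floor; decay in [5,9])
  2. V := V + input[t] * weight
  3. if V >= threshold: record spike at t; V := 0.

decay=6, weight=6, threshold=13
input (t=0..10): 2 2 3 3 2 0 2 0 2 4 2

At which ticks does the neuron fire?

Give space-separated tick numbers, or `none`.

t=0: input=2 -> V=12
t=1: input=2 -> V=0 FIRE
t=2: input=3 -> V=0 FIRE
t=3: input=3 -> V=0 FIRE
t=4: input=2 -> V=12
t=5: input=0 -> V=7
t=6: input=2 -> V=0 FIRE
t=7: input=0 -> V=0
t=8: input=2 -> V=12
t=9: input=4 -> V=0 FIRE
t=10: input=2 -> V=12

Answer: 1 2 3 6 9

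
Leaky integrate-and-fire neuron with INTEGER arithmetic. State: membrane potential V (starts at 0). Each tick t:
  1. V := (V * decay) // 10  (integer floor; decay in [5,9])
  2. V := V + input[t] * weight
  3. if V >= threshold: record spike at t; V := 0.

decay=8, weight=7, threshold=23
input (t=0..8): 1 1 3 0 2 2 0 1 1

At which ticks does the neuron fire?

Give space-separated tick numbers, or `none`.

Answer: 2 5

Derivation:
t=0: input=1 -> V=7
t=1: input=1 -> V=12
t=2: input=3 -> V=0 FIRE
t=3: input=0 -> V=0
t=4: input=2 -> V=14
t=5: input=2 -> V=0 FIRE
t=6: input=0 -> V=0
t=7: input=1 -> V=7
t=8: input=1 -> V=12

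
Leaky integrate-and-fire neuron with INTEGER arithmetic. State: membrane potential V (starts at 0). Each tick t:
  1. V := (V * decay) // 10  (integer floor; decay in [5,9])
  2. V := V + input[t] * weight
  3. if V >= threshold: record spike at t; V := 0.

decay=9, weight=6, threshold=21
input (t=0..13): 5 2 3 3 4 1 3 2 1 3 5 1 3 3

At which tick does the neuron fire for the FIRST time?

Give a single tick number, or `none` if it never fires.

t=0: input=5 -> V=0 FIRE
t=1: input=2 -> V=12
t=2: input=3 -> V=0 FIRE
t=3: input=3 -> V=18
t=4: input=4 -> V=0 FIRE
t=5: input=1 -> V=6
t=6: input=3 -> V=0 FIRE
t=7: input=2 -> V=12
t=8: input=1 -> V=16
t=9: input=3 -> V=0 FIRE
t=10: input=5 -> V=0 FIRE
t=11: input=1 -> V=6
t=12: input=3 -> V=0 FIRE
t=13: input=3 -> V=18

Answer: 0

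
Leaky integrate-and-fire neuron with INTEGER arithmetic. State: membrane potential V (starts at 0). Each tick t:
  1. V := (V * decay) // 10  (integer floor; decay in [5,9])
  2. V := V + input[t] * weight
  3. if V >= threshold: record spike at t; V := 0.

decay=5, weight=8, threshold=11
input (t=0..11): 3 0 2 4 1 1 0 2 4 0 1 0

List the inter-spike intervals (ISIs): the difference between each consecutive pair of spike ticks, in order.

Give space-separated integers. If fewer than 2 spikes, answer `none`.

Answer: 2 1 2 2 1

Derivation:
t=0: input=3 -> V=0 FIRE
t=1: input=0 -> V=0
t=2: input=2 -> V=0 FIRE
t=3: input=4 -> V=0 FIRE
t=4: input=1 -> V=8
t=5: input=1 -> V=0 FIRE
t=6: input=0 -> V=0
t=7: input=2 -> V=0 FIRE
t=8: input=4 -> V=0 FIRE
t=9: input=0 -> V=0
t=10: input=1 -> V=8
t=11: input=0 -> V=4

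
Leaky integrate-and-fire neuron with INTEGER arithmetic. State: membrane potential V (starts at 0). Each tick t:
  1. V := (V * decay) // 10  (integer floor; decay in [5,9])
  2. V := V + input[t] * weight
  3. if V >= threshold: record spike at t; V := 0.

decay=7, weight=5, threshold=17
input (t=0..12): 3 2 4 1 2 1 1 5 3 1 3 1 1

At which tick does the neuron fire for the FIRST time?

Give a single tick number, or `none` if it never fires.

Answer: 1

Derivation:
t=0: input=3 -> V=15
t=1: input=2 -> V=0 FIRE
t=2: input=4 -> V=0 FIRE
t=3: input=1 -> V=5
t=4: input=2 -> V=13
t=5: input=1 -> V=14
t=6: input=1 -> V=14
t=7: input=5 -> V=0 FIRE
t=8: input=3 -> V=15
t=9: input=1 -> V=15
t=10: input=3 -> V=0 FIRE
t=11: input=1 -> V=5
t=12: input=1 -> V=8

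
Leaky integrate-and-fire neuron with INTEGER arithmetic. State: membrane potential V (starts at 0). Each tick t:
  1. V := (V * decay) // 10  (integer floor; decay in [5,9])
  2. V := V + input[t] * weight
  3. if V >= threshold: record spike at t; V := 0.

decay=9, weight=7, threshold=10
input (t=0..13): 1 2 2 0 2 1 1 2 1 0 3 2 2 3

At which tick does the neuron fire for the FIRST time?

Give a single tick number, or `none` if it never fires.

Answer: 1

Derivation:
t=0: input=1 -> V=7
t=1: input=2 -> V=0 FIRE
t=2: input=2 -> V=0 FIRE
t=3: input=0 -> V=0
t=4: input=2 -> V=0 FIRE
t=5: input=1 -> V=7
t=6: input=1 -> V=0 FIRE
t=7: input=2 -> V=0 FIRE
t=8: input=1 -> V=7
t=9: input=0 -> V=6
t=10: input=3 -> V=0 FIRE
t=11: input=2 -> V=0 FIRE
t=12: input=2 -> V=0 FIRE
t=13: input=3 -> V=0 FIRE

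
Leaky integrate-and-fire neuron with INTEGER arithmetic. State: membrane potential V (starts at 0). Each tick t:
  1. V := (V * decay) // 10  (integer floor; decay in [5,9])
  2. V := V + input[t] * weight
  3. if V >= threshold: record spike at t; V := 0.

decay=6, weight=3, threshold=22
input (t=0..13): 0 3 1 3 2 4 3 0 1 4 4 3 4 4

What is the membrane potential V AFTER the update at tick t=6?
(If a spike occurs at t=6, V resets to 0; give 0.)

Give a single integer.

t=0: input=0 -> V=0
t=1: input=3 -> V=9
t=2: input=1 -> V=8
t=3: input=3 -> V=13
t=4: input=2 -> V=13
t=5: input=4 -> V=19
t=6: input=3 -> V=20
t=7: input=0 -> V=12
t=8: input=1 -> V=10
t=9: input=4 -> V=18
t=10: input=4 -> V=0 FIRE
t=11: input=3 -> V=9
t=12: input=4 -> V=17
t=13: input=4 -> V=0 FIRE

Answer: 20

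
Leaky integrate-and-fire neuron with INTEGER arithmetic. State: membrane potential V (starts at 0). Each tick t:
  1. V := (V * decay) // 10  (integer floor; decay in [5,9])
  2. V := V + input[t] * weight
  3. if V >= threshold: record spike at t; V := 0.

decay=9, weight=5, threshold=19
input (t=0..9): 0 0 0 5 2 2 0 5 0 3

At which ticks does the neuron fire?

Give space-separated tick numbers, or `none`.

Answer: 3 5 7

Derivation:
t=0: input=0 -> V=0
t=1: input=0 -> V=0
t=2: input=0 -> V=0
t=3: input=5 -> V=0 FIRE
t=4: input=2 -> V=10
t=5: input=2 -> V=0 FIRE
t=6: input=0 -> V=0
t=7: input=5 -> V=0 FIRE
t=8: input=0 -> V=0
t=9: input=3 -> V=15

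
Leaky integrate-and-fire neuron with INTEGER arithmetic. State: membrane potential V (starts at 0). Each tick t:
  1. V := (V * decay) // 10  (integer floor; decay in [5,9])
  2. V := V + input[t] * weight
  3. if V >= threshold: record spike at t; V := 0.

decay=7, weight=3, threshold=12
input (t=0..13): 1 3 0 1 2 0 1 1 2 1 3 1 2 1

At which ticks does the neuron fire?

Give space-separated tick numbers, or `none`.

t=0: input=1 -> V=3
t=1: input=3 -> V=11
t=2: input=0 -> V=7
t=3: input=1 -> V=7
t=4: input=2 -> V=10
t=5: input=0 -> V=7
t=6: input=1 -> V=7
t=7: input=1 -> V=7
t=8: input=2 -> V=10
t=9: input=1 -> V=10
t=10: input=3 -> V=0 FIRE
t=11: input=1 -> V=3
t=12: input=2 -> V=8
t=13: input=1 -> V=8

Answer: 10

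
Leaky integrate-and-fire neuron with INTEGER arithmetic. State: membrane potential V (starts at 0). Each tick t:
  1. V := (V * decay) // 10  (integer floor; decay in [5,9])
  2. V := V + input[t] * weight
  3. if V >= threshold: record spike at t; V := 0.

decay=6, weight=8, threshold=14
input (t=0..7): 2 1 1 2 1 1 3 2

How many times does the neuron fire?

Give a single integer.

Answer: 4

Derivation:
t=0: input=2 -> V=0 FIRE
t=1: input=1 -> V=8
t=2: input=1 -> V=12
t=3: input=2 -> V=0 FIRE
t=4: input=1 -> V=8
t=5: input=1 -> V=12
t=6: input=3 -> V=0 FIRE
t=7: input=2 -> V=0 FIRE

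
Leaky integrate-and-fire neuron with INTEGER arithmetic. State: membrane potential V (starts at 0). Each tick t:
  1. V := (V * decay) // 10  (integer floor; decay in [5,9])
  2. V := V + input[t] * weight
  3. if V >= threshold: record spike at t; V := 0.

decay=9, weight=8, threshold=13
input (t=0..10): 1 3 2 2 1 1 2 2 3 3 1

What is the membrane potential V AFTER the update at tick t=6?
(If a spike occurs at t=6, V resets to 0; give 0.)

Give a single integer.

Answer: 0

Derivation:
t=0: input=1 -> V=8
t=1: input=3 -> V=0 FIRE
t=2: input=2 -> V=0 FIRE
t=3: input=2 -> V=0 FIRE
t=4: input=1 -> V=8
t=5: input=1 -> V=0 FIRE
t=6: input=2 -> V=0 FIRE
t=7: input=2 -> V=0 FIRE
t=8: input=3 -> V=0 FIRE
t=9: input=3 -> V=0 FIRE
t=10: input=1 -> V=8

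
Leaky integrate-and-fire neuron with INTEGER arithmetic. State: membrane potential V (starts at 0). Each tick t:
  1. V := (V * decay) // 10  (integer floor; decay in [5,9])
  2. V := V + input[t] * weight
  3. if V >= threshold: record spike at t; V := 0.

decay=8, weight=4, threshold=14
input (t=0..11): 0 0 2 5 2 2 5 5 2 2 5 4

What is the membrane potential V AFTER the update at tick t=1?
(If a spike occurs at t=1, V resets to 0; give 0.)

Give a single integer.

Answer: 0

Derivation:
t=0: input=0 -> V=0
t=1: input=0 -> V=0
t=2: input=2 -> V=8
t=3: input=5 -> V=0 FIRE
t=4: input=2 -> V=8
t=5: input=2 -> V=0 FIRE
t=6: input=5 -> V=0 FIRE
t=7: input=5 -> V=0 FIRE
t=8: input=2 -> V=8
t=9: input=2 -> V=0 FIRE
t=10: input=5 -> V=0 FIRE
t=11: input=4 -> V=0 FIRE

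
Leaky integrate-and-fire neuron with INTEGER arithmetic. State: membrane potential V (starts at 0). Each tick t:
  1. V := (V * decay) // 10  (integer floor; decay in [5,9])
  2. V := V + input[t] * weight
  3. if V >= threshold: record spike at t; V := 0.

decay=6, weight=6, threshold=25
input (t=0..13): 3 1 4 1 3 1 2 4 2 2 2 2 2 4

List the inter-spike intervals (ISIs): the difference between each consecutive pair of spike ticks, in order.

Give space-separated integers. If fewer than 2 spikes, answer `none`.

t=0: input=3 -> V=18
t=1: input=1 -> V=16
t=2: input=4 -> V=0 FIRE
t=3: input=1 -> V=6
t=4: input=3 -> V=21
t=5: input=1 -> V=18
t=6: input=2 -> V=22
t=7: input=4 -> V=0 FIRE
t=8: input=2 -> V=12
t=9: input=2 -> V=19
t=10: input=2 -> V=23
t=11: input=2 -> V=0 FIRE
t=12: input=2 -> V=12
t=13: input=4 -> V=0 FIRE

Answer: 5 4 2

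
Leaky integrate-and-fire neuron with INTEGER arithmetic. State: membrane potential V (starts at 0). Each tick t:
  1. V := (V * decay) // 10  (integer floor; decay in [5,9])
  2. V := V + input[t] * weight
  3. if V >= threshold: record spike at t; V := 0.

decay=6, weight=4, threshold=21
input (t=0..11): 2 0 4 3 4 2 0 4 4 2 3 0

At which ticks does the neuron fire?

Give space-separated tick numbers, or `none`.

Answer: 3 7 10

Derivation:
t=0: input=2 -> V=8
t=1: input=0 -> V=4
t=2: input=4 -> V=18
t=3: input=3 -> V=0 FIRE
t=4: input=4 -> V=16
t=5: input=2 -> V=17
t=6: input=0 -> V=10
t=7: input=4 -> V=0 FIRE
t=8: input=4 -> V=16
t=9: input=2 -> V=17
t=10: input=3 -> V=0 FIRE
t=11: input=0 -> V=0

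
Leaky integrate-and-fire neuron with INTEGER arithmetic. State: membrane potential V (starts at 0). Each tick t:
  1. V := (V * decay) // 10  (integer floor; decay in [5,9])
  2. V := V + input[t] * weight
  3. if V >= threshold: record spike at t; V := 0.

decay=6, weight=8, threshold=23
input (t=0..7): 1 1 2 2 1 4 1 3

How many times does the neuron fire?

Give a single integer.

t=0: input=1 -> V=8
t=1: input=1 -> V=12
t=2: input=2 -> V=0 FIRE
t=3: input=2 -> V=16
t=4: input=1 -> V=17
t=5: input=4 -> V=0 FIRE
t=6: input=1 -> V=8
t=7: input=3 -> V=0 FIRE

Answer: 3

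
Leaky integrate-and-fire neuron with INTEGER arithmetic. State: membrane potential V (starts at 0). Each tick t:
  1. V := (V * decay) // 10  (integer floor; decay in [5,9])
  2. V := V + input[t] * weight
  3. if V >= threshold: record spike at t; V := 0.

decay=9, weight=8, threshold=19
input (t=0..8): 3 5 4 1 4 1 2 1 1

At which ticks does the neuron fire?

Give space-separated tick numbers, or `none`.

t=0: input=3 -> V=0 FIRE
t=1: input=5 -> V=0 FIRE
t=2: input=4 -> V=0 FIRE
t=3: input=1 -> V=8
t=4: input=4 -> V=0 FIRE
t=5: input=1 -> V=8
t=6: input=2 -> V=0 FIRE
t=7: input=1 -> V=8
t=8: input=1 -> V=15

Answer: 0 1 2 4 6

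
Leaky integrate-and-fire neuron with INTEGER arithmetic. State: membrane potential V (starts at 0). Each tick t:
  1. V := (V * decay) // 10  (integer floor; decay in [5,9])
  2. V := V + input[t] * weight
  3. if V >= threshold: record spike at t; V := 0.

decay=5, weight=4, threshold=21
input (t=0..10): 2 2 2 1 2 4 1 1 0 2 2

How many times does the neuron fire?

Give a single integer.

t=0: input=2 -> V=8
t=1: input=2 -> V=12
t=2: input=2 -> V=14
t=3: input=1 -> V=11
t=4: input=2 -> V=13
t=5: input=4 -> V=0 FIRE
t=6: input=1 -> V=4
t=7: input=1 -> V=6
t=8: input=0 -> V=3
t=9: input=2 -> V=9
t=10: input=2 -> V=12

Answer: 1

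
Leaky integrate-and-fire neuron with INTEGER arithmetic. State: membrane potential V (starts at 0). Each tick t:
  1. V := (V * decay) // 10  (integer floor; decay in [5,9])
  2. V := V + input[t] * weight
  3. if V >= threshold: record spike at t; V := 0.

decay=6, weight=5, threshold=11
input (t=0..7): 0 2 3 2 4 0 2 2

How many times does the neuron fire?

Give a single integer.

Answer: 3

Derivation:
t=0: input=0 -> V=0
t=1: input=2 -> V=10
t=2: input=3 -> V=0 FIRE
t=3: input=2 -> V=10
t=4: input=4 -> V=0 FIRE
t=5: input=0 -> V=0
t=6: input=2 -> V=10
t=7: input=2 -> V=0 FIRE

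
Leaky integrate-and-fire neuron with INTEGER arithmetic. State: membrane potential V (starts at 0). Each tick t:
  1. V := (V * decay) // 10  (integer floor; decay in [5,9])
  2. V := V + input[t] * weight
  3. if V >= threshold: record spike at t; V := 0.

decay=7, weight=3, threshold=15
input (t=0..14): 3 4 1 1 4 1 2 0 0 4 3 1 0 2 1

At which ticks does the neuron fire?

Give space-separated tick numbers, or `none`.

t=0: input=3 -> V=9
t=1: input=4 -> V=0 FIRE
t=2: input=1 -> V=3
t=3: input=1 -> V=5
t=4: input=4 -> V=0 FIRE
t=5: input=1 -> V=3
t=6: input=2 -> V=8
t=7: input=0 -> V=5
t=8: input=0 -> V=3
t=9: input=4 -> V=14
t=10: input=3 -> V=0 FIRE
t=11: input=1 -> V=3
t=12: input=0 -> V=2
t=13: input=2 -> V=7
t=14: input=1 -> V=7

Answer: 1 4 10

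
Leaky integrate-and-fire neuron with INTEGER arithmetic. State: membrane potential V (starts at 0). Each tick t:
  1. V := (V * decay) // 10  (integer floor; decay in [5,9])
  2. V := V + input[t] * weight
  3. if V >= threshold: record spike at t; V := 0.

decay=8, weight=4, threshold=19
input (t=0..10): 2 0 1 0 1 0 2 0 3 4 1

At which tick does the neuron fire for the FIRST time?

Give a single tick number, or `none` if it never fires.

Answer: 8

Derivation:
t=0: input=2 -> V=8
t=1: input=0 -> V=6
t=2: input=1 -> V=8
t=3: input=0 -> V=6
t=4: input=1 -> V=8
t=5: input=0 -> V=6
t=6: input=2 -> V=12
t=7: input=0 -> V=9
t=8: input=3 -> V=0 FIRE
t=9: input=4 -> V=16
t=10: input=1 -> V=16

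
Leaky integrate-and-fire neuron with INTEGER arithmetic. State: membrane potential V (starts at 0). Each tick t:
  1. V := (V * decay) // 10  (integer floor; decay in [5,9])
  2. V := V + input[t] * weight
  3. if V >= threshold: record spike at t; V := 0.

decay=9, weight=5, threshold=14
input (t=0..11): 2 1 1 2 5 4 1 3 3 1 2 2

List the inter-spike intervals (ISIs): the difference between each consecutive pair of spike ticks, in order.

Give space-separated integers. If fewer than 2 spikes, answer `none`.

Answer: 2 1 1 2 1 2

Derivation:
t=0: input=2 -> V=10
t=1: input=1 -> V=0 FIRE
t=2: input=1 -> V=5
t=3: input=2 -> V=0 FIRE
t=4: input=5 -> V=0 FIRE
t=5: input=4 -> V=0 FIRE
t=6: input=1 -> V=5
t=7: input=3 -> V=0 FIRE
t=8: input=3 -> V=0 FIRE
t=9: input=1 -> V=5
t=10: input=2 -> V=0 FIRE
t=11: input=2 -> V=10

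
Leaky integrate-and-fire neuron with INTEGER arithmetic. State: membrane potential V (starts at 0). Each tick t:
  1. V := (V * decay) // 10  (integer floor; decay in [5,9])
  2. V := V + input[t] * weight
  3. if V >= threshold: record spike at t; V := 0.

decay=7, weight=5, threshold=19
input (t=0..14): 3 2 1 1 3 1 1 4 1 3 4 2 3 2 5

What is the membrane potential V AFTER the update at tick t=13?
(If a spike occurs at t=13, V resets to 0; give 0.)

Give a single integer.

t=0: input=3 -> V=15
t=1: input=2 -> V=0 FIRE
t=2: input=1 -> V=5
t=3: input=1 -> V=8
t=4: input=3 -> V=0 FIRE
t=5: input=1 -> V=5
t=6: input=1 -> V=8
t=7: input=4 -> V=0 FIRE
t=8: input=1 -> V=5
t=9: input=3 -> V=18
t=10: input=4 -> V=0 FIRE
t=11: input=2 -> V=10
t=12: input=3 -> V=0 FIRE
t=13: input=2 -> V=10
t=14: input=5 -> V=0 FIRE

Answer: 10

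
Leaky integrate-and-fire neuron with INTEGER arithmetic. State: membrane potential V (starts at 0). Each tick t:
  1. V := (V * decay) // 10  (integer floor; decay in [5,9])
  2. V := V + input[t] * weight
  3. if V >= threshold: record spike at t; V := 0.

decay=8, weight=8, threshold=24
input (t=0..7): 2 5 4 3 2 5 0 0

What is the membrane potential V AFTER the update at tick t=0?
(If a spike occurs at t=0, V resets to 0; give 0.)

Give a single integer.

Answer: 16

Derivation:
t=0: input=2 -> V=16
t=1: input=5 -> V=0 FIRE
t=2: input=4 -> V=0 FIRE
t=3: input=3 -> V=0 FIRE
t=4: input=2 -> V=16
t=5: input=5 -> V=0 FIRE
t=6: input=0 -> V=0
t=7: input=0 -> V=0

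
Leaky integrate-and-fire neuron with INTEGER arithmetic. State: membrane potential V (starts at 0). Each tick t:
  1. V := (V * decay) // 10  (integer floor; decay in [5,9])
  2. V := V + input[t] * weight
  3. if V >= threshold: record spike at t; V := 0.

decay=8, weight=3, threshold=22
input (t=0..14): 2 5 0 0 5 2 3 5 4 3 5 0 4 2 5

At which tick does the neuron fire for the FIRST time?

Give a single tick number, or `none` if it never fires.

Answer: 4

Derivation:
t=0: input=2 -> V=6
t=1: input=5 -> V=19
t=2: input=0 -> V=15
t=3: input=0 -> V=12
t=4: input=5 -> V=0 FIRE
t=5: input=2 -> V=6
t=6: input=3 -> V=13
t=7: input=5 -> V=0 FIRE
t=8: input=4 -> V=12
t=9: input=3 -> V=18
t=10: input=5 -> V=0 FIRE
t=11: input=0 -> V=0
t=12: input=4 -> V=12
t=13: input=2 -> V=15
t=14: input=5 -> V=0 FIRE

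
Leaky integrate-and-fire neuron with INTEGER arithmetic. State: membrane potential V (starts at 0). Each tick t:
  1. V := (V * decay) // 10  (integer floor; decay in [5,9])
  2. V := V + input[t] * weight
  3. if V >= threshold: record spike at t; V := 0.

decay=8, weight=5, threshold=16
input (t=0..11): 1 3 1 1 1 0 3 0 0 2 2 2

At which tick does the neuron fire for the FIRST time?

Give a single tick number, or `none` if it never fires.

t=0: input=1 -> V=5
t=1: input=3 -> V=0 FIRE
t=2: input=1 -> V=5
t=3: input=1 -> V=9
t=4: input=1 -> V=12
t=5: input=0 -> V=9
t=6: input=3 -> V=0 FIRE
t=7: input=0 -> V=0
t=8: input=0 -> V=0
t=9: input=2 -> V=10
t=10: input=2 -> V=0 FIRE
t=11: input=2 -> V=10

Answer: 1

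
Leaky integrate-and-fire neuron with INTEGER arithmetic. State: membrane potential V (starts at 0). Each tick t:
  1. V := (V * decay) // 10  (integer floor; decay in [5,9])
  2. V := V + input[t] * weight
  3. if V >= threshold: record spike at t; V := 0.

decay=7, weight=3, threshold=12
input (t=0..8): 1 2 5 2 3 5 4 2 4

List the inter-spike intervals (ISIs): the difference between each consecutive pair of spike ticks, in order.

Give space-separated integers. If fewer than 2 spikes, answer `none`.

Answer: 2 1 1 2

Derivation:
t=0: input=1 -> V=3
t=1: input=2 -> V=8
t=2: input=5 -> V=0 FIRE
t=3: input=2 -> V=6
t=4: input=3 -> V=0 FIRE
t=5: input=5 -> V=0 FIRE
t=6: input=4 -> V=0 FIRE
t=7: input=2 -> V=6
t=8: input=4 -> V=0 FIRE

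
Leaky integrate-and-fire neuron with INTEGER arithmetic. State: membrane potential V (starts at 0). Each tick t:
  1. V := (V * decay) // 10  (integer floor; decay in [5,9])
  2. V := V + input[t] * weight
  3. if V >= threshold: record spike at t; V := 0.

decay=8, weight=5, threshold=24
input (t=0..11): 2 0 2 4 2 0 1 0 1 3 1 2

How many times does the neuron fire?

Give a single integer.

t=0: input=2 -> V=10
t=1: input=0 -> V=8
t=2: input=2 -> V=16
t=3: input=4 -> V=0 FIRE
t=4: input=2 -> V=10
t=5: input=0 -> V=8
t=6: input=1 -> V=11
t=7: input=0 -> V=8
t=8: input=1 -> V=11
t=9: input=3 -> V=23
t=10: input=1 -> V=23
t=11: input=2 -> V=0 FIRE

Answer: 2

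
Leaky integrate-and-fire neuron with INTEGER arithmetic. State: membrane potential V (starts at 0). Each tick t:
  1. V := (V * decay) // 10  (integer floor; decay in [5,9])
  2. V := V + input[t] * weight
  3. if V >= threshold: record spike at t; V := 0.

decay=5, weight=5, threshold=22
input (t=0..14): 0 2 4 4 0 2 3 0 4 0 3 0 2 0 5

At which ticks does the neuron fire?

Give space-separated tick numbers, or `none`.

t=0: input=0 -> V=0
t=1: input=2 -> V=10
t=2: input=4 -> V=0 FIRE
t=3: input=4 -> V=20
t=4: input=0 -> V=10
t=5: input=2 -> V=15
t=6: input=3 -> V=0 FIRE
t=7: input=0 -> V=0
t=8: input=4 -> V=20
t=9: input=0 -> V=10
t=10: input=3 -> V=20
t=11: input=0 -> V=10
t=12: input=2 -> V=15
t=13: input=0 -> V=7
t=14: input=5 -> V=0 FIRE

Answer: 2 6 14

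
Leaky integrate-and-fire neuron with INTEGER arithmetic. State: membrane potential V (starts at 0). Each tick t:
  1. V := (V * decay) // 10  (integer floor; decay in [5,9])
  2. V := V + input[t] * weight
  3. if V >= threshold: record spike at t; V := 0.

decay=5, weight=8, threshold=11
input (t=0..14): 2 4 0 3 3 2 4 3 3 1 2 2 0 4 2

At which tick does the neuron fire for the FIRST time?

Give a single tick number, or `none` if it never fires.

t=0: input=2 -> V=0 FIRE
t=1: input=4 -> V=0 FIRE
t=2: input=0 -> V=0
t=3: input=3 -> V=0 FIRE
t=4: input=3 -> V=0 FIRE
t=5: input=2 -> V=0 FIRE
t=6: input=4 -> V=0 FIRE
t=7: input=3 -> V=0 FIRE
t=8: input=3 -> V=0 FIRE
t=9: input=1 -> V=8
t=10: input=2 -> V=0 FIRE
t=11: input=2 -> V=0 FIRE
t=12: input=0 -> V=0
t=13: input=4 -> V=0 FIRE
t=14: input=2 -> V=0 FIRE

Answer: 0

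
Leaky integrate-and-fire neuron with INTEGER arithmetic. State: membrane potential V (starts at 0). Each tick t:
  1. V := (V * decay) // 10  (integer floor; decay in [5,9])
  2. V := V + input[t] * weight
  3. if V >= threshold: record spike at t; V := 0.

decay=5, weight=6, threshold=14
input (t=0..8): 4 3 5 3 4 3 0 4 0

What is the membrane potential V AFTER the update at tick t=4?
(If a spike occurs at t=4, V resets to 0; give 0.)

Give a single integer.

t=0: input=4 -> V=0 FIRE
t=1: input=3 -> V=0 FIRE
t=2: input=5 -> V=0 FIRE
t=3: input=3 -> V=0 FIRE
t=4: input=4 -> V=0 FIRE
t=5: input=3 -> V=0 FIRE
t=6: input=0 -> V=0
t=7: input=4 -> V=0 FIRE
t=8: input=0 -> V=0

Answer: 0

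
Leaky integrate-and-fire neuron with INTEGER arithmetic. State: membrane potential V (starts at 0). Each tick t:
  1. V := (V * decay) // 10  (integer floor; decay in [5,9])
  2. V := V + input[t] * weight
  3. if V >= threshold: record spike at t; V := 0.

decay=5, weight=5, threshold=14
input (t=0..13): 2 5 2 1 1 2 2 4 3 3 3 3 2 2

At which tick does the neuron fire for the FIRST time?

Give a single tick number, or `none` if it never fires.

Answer: 1

Derivation:
t=0: input=2 -> V=10
t=1: input=5 -> V=0 FIRE
t=2: input=2 -> V=10
t=3: input=1 -> V=10
t=4: input=1 -> V=10
t=5: input=2 -> V=0 FIRE
t=6: input=2 -> V=10
t=7: input=4 -> V=0 FIRE
t=8: input=3 -> V=0 FIRE
t=9: input=3 -> V=0 FIRE
t=10: input=3 -> V=0 FIRE
t=11: input=3 -> V=0 FIRE
t=12: input=2 -> V=10
t=13: input=2 -> V=0 FIRE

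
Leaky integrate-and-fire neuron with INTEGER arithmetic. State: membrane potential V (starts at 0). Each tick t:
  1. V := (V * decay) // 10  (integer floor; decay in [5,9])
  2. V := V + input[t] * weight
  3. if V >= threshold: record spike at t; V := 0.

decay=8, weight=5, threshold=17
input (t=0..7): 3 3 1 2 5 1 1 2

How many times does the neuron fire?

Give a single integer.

t=0: input=3 -> V=15
t=1: input=3 -> V=0 FIRE
t=2: input=1 -> V=5
t=3: input=2 -> V=14
t=4: input=5 -> V=0 FIRE
t=5: input=1 -> V=5
t=6: input=1 -> V=9
t=7: input=2 -> V=0 FIRE

Answer: 3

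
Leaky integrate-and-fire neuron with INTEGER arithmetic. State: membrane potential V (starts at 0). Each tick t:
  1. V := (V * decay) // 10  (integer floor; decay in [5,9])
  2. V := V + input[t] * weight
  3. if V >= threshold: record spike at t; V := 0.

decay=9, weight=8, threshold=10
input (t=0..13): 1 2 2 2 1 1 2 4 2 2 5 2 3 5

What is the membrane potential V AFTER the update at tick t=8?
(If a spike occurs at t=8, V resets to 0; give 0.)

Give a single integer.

t=0: input=1 -> V=8
t=1: input=2 -> V=0 FIRE
t=2: input=2 -> V=0 FIRE
t=3: input=2 -> V=0 FIRE
t=4: input=1 -> V=8
t=5: input=1 -> V=0 FIRE
t=6: input=2 -> V=0 FIRE
t=7: input=4 -> V=0 FIRE
t=8: input=2 -> V=0 FIRE
t=9: input=2 -> V=0 FIRE
t=10: input=5 -> V=0 FIRE
t=11: input=2 -> V=0 FIRE
t=12: input=3 -> V=0 FIRE
t=13: input=5 -> V=0 FIRE

Answer: 0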